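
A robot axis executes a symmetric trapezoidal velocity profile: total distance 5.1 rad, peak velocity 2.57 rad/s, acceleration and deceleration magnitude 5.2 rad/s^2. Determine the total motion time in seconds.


t_acc = v/a = 2.57/5.2 = 0.494231 s
d_acc = v^2/(2a) = 0.635087 rad (each ramp)
d_cruise = 5.1 - 2*0.635087 = 3.829826 rad
t_cruise = 3.829826/2.57 = 1.490205 s
t_total = 2*0.494231 + 1.490205 = 2.4787

2.4787 s


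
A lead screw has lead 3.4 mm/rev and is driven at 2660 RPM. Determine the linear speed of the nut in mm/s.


v = lead * (RPM/60) = 3.4*2660/60 = 150.7333

150.7333 mm/s


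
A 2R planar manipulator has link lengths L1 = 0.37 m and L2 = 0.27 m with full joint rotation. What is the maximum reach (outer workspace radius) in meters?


r_max = L1 + L2 = 0.37 + 0.27 = 0.6400

0.6400 m


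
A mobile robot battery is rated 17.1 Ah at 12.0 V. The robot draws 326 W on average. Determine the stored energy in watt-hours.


E = capacity * V = 17.1*12.0 = 205.2000

205.2000 Wh


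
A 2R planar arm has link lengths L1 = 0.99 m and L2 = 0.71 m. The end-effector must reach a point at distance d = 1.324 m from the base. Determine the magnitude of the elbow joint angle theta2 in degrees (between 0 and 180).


cos(th2) = (d^2 - L1^2 - L2^2)/(2*L1*L2) = (1.324^2 - 0.99^2 - 0.71^2)/(2*0.99*0.71) = 0.19119078
th2 = acos(0.19119078) = 78.9777 deg

78.9777 degrees


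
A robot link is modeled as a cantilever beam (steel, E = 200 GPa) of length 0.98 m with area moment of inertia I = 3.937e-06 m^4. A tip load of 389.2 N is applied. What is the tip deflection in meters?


delta = F*L^3/(3*E*I) = 389.2*0.98^3/(3*2.000e+11*3.937e-06)
      = 366.3119264/2362200 = 1.5507e-04

1.5507e-04 m


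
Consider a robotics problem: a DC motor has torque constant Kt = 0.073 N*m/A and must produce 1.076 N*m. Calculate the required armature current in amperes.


I = tau / Kt = 1.076/0.073 = 14.7397

14.7397 A


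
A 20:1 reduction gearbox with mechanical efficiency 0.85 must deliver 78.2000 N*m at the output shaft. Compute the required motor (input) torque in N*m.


tau_in = tau_out / (N * eta) = 78.2000 / (20 * 0.85) = 4.6000

4.6000 N*m


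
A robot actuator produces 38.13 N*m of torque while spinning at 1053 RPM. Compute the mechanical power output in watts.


omega = 1053 * 2*pi/60 = 110.269902 rad/s
P = tau * omega = 38.13 * 110.269902 = 4204.5914

4204.5914 W


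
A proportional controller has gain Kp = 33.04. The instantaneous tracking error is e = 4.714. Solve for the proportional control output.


u_P = Kp * e = 33.04 * 4.714 = 155.7506

155.7506


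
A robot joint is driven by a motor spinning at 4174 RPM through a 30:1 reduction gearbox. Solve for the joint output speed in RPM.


omega_joint = omega_motor / N = 4174 / 30 = 139.1333

139.1333 RPM


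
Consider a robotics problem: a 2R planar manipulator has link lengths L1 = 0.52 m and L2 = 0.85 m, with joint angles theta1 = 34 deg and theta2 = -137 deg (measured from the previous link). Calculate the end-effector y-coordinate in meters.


y = L1*sin(th1) + L2*sin(th1+th2) = 0.52*sin(34 deg) + 0.85*sin(-103 deg) = -0.5374

-0.5374 m


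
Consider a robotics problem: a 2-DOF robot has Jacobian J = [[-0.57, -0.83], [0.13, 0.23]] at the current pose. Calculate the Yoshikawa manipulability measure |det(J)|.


det(J) = -0.57*0.23 - (-0.83)*(0.13) = -0.0232
|det(J)| = 0.0232

0.0232


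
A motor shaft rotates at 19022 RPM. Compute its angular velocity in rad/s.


omega = 19022 * 2*pi/60 = 1991.9792

1991.9792 rad/s


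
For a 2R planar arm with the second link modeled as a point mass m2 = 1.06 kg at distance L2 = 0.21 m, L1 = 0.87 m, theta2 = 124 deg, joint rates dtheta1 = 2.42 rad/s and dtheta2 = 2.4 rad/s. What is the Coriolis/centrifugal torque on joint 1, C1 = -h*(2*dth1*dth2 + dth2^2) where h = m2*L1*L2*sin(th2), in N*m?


h = m2*L1*L2*sin(th2) = 1.06*0.87*0.21*sin(124 deg) = 0.160553
C1 = -h*(2*2.42*2.4 + 2.4^2) = -0.160553*17.3760 = -2.7898

-2.7898 N*m


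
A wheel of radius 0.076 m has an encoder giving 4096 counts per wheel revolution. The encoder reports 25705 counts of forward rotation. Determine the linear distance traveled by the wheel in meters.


revs = 25705/4096 = 6.275635
d = revs * 2*pi*r = 6.275635 * 2*pi*0.076 = 2.9968

2.9968 m


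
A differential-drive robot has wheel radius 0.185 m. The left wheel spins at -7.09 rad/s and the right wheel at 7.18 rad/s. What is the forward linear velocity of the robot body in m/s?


v = r*(wR + wL)/2 = 0.185*(7.18 + -7.09)/2 = 0.0083

0.0083 m/s


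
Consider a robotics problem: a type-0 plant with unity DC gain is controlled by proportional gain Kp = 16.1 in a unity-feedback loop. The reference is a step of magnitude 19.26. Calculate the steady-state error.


e_ss = R/(1 + Kp) = 19.26/(1 + 16.1) = 19.26/17.1000 = 1.1263

1.1263


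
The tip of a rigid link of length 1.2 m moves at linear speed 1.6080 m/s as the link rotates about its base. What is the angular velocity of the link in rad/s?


omega = v / L = 1.6080 / 1.2 = 1.3400

1.3400 rad/s


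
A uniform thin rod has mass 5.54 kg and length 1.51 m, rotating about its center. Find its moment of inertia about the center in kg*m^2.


I = (1/12)*m*L^2 = (1/12)*5.54*1.51^2 = 1.0526

1.0526 kg*m^2


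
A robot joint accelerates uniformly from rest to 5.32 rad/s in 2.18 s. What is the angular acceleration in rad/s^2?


alpha = delta_omega / t = 5.32 / 2.18 = 2.4404

2.4404 rad/s^2


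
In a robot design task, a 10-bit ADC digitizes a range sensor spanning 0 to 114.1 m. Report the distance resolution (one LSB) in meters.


res = range / 2^n = 114.1/2^10 = 114.1/1024 = 0.1114

0.1114 m


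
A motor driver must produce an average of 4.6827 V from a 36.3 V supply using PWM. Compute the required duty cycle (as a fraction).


D = V_avg/V_supply = 4.6827/36.3 = 0.1290

0.1290


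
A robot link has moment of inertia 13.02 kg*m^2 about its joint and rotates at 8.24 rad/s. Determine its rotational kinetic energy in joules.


KE = (1/2)*I*omega^2 = 0.5*13.02*8.24^2 = 442.0134

442.0134 J


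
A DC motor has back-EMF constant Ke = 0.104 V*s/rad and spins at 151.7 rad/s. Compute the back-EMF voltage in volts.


V_emf = Ke * omega = 0.104*151.7 = 15.7768

15.7768 V


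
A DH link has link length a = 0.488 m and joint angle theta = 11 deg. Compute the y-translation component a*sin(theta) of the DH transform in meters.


a*sin(theta) = 0.488*sin(11 deg) = 0.0931

0.0931 m


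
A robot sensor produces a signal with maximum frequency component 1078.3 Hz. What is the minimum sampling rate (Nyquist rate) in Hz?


f_s,min = 2*f_max = 2*1078.3 = 2156.6000

2156.6000 Hz


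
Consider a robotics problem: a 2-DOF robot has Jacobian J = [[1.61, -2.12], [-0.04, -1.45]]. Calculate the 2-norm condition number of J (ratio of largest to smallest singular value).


JJ^T eigenvalues: trace(JJ^T) = 9.1906, det(JJ^T) = det(J)^2 = 5.85301249
s_max^2 = (9.1906 + sqrt(61.05507840))/2 = 8.50218746
s_min^2 = (9.1906 - sqrt(61.05507840))/2 = 0.68841254
kappa = s_max/s_min = sqrt(8.50218746/0.68841254) = 3.5143

3.5143


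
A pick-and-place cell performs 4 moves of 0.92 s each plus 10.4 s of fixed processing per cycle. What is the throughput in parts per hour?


T_cycle = 4*0.92 + 10.4 = 14.0800 s
rate = 3600/T = 255.6818

255.6818 parts/hour


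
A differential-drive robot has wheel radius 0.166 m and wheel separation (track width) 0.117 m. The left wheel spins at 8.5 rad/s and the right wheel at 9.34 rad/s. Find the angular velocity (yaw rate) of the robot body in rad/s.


omega = r*(wR - wL)/L = 0.166*(9.34 - (8.5))/0.117 = 1.1918

1.1918 rad/s


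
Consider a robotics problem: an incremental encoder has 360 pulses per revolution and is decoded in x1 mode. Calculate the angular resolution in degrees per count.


resolution = 360 / (PPR * 1) = 360 / 360 = 1.0000

1.0000 degrees


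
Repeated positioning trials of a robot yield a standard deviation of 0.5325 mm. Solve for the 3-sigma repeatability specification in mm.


repeatability = 3*sigma = 3*0.5325 = 1.5975

1.5975 mm


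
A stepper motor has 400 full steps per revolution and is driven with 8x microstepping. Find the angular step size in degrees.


step = 360/(400*8) = 360/3200 = 0.1125

0.1125 degrees


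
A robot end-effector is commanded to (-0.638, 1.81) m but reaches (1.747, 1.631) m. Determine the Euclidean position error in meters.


dx = 1.747 - (-0.638) = 2.3850, dy = 1.631 - (1.81) = -0.1790
err = sqrt(5.688225 + 0.032041) = 2.3917

2.3917 m


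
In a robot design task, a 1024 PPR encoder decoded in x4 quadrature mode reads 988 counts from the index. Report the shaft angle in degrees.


angle = counts * 360 / (PPR*4) = 988 * 360 / 4096 = 86.8359

86.8359 degrees


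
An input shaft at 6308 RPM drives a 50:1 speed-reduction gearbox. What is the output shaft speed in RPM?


omega_out = omega_in / N = 6308 / 50 = 126.1600

126.1600 RPM


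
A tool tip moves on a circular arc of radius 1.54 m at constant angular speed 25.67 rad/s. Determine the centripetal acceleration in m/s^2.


a_c = omega^2 * r = 25.67^2 * 1.54 = 1014.7813

1014.7813 m/s^2


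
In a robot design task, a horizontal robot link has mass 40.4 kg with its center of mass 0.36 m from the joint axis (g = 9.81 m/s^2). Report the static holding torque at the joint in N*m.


tau = m*g*L = 40.4 * 9.81 * 0.36 = 142.6766

142.6766 N*m


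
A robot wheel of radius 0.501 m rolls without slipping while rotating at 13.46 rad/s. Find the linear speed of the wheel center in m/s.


v = omega * r = 13.46 * 0.501 = 6.7435

6.7435 m/s


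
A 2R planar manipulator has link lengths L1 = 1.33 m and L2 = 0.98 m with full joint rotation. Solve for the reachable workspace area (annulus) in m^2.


r_max = L1 + L2 = 2.3100, r_min = |L1 - L2| = 0.3500
A = pi*(r_max^2 - r_min^2) = pi*(5.3361 - 0.1225) = 16.3790

16.3790 m^2


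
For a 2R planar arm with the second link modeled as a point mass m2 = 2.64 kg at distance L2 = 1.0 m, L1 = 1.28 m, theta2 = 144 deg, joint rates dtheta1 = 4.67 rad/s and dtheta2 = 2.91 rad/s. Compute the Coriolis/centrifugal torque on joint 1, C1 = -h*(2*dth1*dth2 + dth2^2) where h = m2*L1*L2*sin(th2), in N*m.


h = m2*L1*L2*sin(th2) = 2.64*1.28*1.0*sin(144 deg) = 1.986244
C1 = -h*(2*4.67*2.91 + 2.91^2) = -1.986244*35.6475 = -70.8046

-70.8046 N*m


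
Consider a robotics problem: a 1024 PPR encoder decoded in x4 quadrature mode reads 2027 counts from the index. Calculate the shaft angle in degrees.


angle = counts * 360 / (PPR*4) = 2027 * 360 / 4096 = 178.1543

178.1543 degrees


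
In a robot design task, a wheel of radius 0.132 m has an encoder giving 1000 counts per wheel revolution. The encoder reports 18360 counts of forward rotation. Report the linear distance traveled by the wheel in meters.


revs = 18360/1000 = 18.360000
d = revs * 2*pi*r = 18.360000 * 2*pi*0.132 = 15.2274

15.2274 m


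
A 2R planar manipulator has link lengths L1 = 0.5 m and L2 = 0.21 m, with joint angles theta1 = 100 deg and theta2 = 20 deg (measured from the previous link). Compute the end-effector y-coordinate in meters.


y = L1*sin(th1) + L2*sin(th1+th2) = 0.5*sin(100 deg) + 0.21*sin(120 deg) = 0.6743

0.6743 m


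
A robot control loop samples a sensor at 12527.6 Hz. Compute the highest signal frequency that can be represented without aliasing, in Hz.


f_max = f_s/2 = 12527.6/2 = 6263.8000

6263.8000 Hz


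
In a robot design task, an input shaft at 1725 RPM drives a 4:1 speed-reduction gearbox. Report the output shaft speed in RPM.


omega_out = omega_in / N = 1725 / 4 = 431.2500

431.2500 RPM


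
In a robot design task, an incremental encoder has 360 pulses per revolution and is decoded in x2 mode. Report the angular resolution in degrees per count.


resolution = 360 / (PPR * 2) = 360 / 720 = 0.5000

0.5000 degrees


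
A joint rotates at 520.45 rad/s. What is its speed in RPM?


RPM = 520.45 * 60/(2*pi) = 4969.9314

4969.9314 RPM


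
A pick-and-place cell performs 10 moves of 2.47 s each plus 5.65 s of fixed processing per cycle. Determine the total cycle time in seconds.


T = 10*2.47 + 5.65 = 30.3500

30.3500 s


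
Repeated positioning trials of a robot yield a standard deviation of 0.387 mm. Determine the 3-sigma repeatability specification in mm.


repeatability = 3*sigma = 3*0.387 = 1.1610

1.1610 mm


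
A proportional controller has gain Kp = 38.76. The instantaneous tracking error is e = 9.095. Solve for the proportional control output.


u_P = Kp * e = 38.76 * 9.095 = 352.5222

352.5222


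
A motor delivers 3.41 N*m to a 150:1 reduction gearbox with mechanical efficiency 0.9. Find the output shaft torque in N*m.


tau_out = tau_in * N * eta = 3.41 * 150 * 0.9 = 460.3500

460.3500 N*m


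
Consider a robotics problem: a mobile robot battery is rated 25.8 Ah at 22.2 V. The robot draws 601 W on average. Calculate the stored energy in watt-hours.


E = capacity * V = 25.8*22.2 = 572.7600

572.7600 Wh


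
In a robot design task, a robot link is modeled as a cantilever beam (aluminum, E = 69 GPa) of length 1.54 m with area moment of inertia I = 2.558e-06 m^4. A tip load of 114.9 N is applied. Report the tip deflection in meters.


delta = F*L^3/(3*E*I) = 114.9*1.54^3/(3*6.900e+10*2.558e-06)
      = 419.6451336/529506 = 7.9252e-04

7.9252e-04 m


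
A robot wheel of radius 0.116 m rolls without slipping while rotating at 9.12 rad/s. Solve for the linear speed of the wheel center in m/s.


v = omega * r = 9.12 * 0.116 = 1.0579

1.0579 m/s


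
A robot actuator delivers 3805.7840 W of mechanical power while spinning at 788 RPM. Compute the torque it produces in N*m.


omega = 788 * 2*pi/60 = 82.519167 rad/s
tau = P / omega = 3805.7840 / 82.519167 = 46.1200

46.1200 N*m


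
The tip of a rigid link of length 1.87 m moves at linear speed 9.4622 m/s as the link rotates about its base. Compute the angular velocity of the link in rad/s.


omega = v / L = 9.4622 / 1.87 = 5.0600

5.0600 rad/s


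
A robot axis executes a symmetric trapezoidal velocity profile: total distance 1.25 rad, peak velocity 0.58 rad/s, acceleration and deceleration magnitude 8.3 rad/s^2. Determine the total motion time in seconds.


t_acc = v/a = 0.58/8.3 = 0.069880 s
d_acc = v^2/(2a) = 0.020265 rad (each ramp)
d_cruise = 1.25 - 2*0.020265 = 1.209470 rad
t_cruise = 1.209470/0.58 = 2.085293 s
t_total = 2*0.069880 + 2.085293 = 2.2251

2.2251 s


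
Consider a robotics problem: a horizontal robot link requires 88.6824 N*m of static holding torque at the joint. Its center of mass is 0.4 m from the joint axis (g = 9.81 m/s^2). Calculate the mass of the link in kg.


m = tau / (g*L) = 88.6824 / (9.81 * 0.4) = 22.6000

22.6000 kg


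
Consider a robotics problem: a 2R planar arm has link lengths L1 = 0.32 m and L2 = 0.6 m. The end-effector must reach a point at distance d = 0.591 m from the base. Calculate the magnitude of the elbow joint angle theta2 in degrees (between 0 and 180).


cos(th2) = (d^2 - L1^2 - L2^2)/(2*L1*L2) = (0.591^2 - 0.32^2 - 0.6^2)/(2*0.32*0.6) = -0.29458073
th2 = acos(-0.29458073) = 107.1324 deg

107.1324 degrees


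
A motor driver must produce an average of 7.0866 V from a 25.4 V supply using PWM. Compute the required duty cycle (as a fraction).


D = V_avg/V_supply = 7.0866/25.4 = 0.2790

0.2790


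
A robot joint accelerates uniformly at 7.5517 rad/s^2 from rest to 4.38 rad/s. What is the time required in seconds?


t = delta_omega / alpha = 4.38 / 7.5517 = 0.5800

0.5800 s


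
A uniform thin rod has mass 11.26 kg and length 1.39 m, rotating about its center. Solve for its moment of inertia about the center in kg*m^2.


I = (1/12)*m*L^2 = (1/12)*11.26*1.39^2 = 1.8130

1.8130 kg*m^2


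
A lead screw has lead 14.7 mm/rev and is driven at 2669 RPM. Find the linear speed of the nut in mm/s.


v = lead * (RPM/60) = 14.7*2669/60 = 653.9050

653.9050 mm/s


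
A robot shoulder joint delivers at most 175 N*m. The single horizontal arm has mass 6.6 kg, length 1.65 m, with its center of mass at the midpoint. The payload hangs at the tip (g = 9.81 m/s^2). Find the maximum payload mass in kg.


tau_arm = m_arm*g*(L/2) = 6.6*9.81*1.65/2 = 53.4154 N*m
tau_payload = tau_max - tau_arm = 175 - 53.4154 = 121.5846
m_payload = tau_payload / (g*L) = 121.5846 / (9.81*1.65) = 7.5115

7.5115 kg


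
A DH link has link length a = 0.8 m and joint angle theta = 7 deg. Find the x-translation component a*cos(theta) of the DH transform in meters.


a*cos(theta) = 0.8*cos(7 deg) = 0.7940

0.7940 m


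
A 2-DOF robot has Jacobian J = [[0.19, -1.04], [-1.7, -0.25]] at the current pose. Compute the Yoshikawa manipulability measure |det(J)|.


det(J) = 0.19*-0.25 - (-1.04)*(-1.7) = -1.8155
|det(J)| = 1.8155

1.8155


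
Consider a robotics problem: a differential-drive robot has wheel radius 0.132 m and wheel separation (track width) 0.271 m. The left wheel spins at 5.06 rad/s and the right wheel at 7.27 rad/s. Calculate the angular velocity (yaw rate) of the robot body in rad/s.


omega = r*(wR - wL)/L = 0.132*(7.27 - (5.06))/0.271 = 1.0765

1.0765 rad/s


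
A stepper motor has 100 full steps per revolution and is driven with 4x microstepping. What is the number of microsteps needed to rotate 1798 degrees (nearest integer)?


step_size = 360/(100*4) = 360/400 = 0.900000 deg
n = 1798/(360/400) = 1798*400/360 = 1997.7778 -> 1998

1998 steps


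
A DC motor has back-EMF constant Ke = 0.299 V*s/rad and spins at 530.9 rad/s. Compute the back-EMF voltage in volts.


V_emf = Ke * omega = 0.299*530.9 = 158.7391

158.7391 V


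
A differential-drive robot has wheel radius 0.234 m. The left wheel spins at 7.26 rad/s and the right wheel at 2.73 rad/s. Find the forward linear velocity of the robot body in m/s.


v = r*(wR + wL)/2 = 0.234*(2.73 + 7.26)/2 = 1.1688

1.1688 m/s


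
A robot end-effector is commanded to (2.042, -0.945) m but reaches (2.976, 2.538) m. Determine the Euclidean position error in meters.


dx = 2.976 - (2.042) = 0.9340, dy = 2.538 - (-0.945) = 3.4830
err = sqrt(0.872356 + 12.131289) = 3.6061

3.6061 m


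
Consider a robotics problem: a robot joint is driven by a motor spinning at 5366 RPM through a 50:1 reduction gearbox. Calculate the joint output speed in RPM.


omega_joint = omega_motor / N = 5366 / 50 = 107.3200

107.3200 RPM


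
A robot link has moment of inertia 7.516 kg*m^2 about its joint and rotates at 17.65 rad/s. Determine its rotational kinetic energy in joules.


KE = (1/2)*I*omega^2 = 0.5*7.516*17.65^2 = 1170.7016

1170.7016 J


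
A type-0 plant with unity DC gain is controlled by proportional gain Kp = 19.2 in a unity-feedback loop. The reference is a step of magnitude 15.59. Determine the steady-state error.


e_ss = R/(1 + Kp) = 15.59/(1 + 19.2) = 15.59/20.2000 = 0.7718

0.7718


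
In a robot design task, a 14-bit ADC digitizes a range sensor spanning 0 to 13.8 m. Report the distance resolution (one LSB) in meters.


res = range / 2^n = 13.8/2^14 = 13.8/16384 = 8.4229e-04

8.4229e-04 m


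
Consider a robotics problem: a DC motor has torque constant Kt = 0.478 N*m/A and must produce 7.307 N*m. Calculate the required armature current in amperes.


I = tau / Kt = 7.307/0.478 = 15.2866

15.2866 A


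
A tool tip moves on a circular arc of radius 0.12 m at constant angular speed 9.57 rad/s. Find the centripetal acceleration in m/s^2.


a_c = omega^2 * r = 9.57^2 * 0.12 = 10.9902

10.9902 m/s^2


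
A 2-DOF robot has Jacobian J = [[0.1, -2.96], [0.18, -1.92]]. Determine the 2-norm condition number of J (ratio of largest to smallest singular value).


JJ^T eigenvalues: trace(JJ^T) = 12.4904, det(JJ^T) = det(J)^2 = 0.11614464
s_max^2 = (12.4904 + sqrt(155.54551360))/2 = 12.48109435
s_min^2 = (12.4904 - sqrt(155.54551360))/2 = 0.00930565
kappa = s_max/s_min = sqrt(12.48109435/0.00930565) = 36.6229

36.6229


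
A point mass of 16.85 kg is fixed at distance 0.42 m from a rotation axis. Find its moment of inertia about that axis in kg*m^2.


I = m*r^2 = 16.85*0.42^2 = 2.9723

2.9723 kg*m^2


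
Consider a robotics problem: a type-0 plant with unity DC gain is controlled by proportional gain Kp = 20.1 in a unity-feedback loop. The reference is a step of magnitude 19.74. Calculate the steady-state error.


e_ss = R/(1 + Kp) = 19.74/(1 + 20.1) = 19.74/21.1000 = 0.9355

0.9355


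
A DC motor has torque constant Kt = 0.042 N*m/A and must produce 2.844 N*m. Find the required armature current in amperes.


I = tau / Kt = 2.844/0.042 = 67.7143

67.7143 A


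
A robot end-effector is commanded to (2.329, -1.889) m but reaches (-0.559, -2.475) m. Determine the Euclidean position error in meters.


dx = -0.559 - (2.329) = -2.8880, dy = -2.475 - (-1.889) = -0.5860
err = sqrt(8.340544 + 0.343396) = 2.9469

2.9469 m


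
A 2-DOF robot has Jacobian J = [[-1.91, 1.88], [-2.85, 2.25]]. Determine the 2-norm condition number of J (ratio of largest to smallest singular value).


JJ^T eigenvalues: trace(JJ^T) = 20.3675, det(JJ^T) = det(J)^2 = 1.12466025
s_max^2 = (20.3675 + sqrt(410.33641525))/2 = 20.31213111
s_min^2 = (20.3675 - sqrt(410.33641525))/2 = 0.05536889
kappa = s_max/s_min = sqrt(20.31213111/0.05536889) = 19.1534

19.1534


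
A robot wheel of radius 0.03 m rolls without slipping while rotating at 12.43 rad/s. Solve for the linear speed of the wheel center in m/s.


v = omega * r = 12.43 * 0.03 = 0.3729

0.3729 m/s


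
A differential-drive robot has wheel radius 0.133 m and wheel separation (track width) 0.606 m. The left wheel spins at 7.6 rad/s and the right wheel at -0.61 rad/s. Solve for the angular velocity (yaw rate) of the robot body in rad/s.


omega = r*(wR - wL)/L = 0.133*(-0.61 - (7.6))/0.606 = -1.8019

-1.8019 rad/s


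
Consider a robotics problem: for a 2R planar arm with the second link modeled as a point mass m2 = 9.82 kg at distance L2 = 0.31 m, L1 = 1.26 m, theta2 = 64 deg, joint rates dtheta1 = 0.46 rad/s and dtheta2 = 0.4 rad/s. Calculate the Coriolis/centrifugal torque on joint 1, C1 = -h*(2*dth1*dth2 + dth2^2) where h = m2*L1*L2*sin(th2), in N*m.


h = m2*L1*L2*sin(th2) = 9.82*1.26*0.31*sin(64 deg) = 3.447497
C1 = -h*(2*0.46*0.4 + 0.4^2) = -3.447497*0.5280 = -1.8203

-1.8203 N*m


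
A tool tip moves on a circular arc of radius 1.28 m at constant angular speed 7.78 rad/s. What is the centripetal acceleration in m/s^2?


a_c = omega^2 * r = 7.78^2 * 1.28 = 77.4764

77.4764 m/s^2


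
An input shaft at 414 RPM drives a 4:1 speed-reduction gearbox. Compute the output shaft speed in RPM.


omega_out = omega_in / N = 414 / 4 = 103.5000

103.5000 RPM


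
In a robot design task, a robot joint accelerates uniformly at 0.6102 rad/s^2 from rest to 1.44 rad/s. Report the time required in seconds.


t = delta_omega / alpha = 1.44 / 0.6102 = 2.3599

2.3599 s


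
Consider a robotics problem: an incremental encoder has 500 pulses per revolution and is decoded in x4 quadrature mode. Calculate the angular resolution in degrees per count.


resolution = 360 / (PPR * 4) = 360 / 2000 = 0.1800

0.1800 degrees


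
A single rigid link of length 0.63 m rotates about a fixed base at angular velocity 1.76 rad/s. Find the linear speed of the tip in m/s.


v = L*omega = 0.63 * 1.76 = 1.1088

1.1088 m/s


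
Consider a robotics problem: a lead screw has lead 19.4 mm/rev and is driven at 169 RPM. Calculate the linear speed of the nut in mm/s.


v = lead * (RPM/60) = 19.4*169/60 = 54.6433

54.6433 mm/s


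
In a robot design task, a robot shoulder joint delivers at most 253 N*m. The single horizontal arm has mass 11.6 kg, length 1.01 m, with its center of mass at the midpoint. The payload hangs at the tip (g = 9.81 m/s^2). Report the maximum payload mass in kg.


tau_arm = m_arm*g*(L/2) = 11.6*9.81*1.01/2 = 57.4670 N*m
tau_payload = tau_max - tau_arm = 253 - 57.4670 = 195.5330
m_payload = tau_payload / (g*L) = 195.5330 / (9.81*1.01) = 19.7347

19.7347 kg


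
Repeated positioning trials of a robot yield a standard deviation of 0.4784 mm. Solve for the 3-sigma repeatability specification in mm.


repeatability = 3*sigma = 3*0.4784 = 1.4352

1.4352 mm


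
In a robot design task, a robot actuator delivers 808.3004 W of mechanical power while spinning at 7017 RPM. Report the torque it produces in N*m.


omega = 7017 * 2*pi/60 = 734.818522 rad/s
tau = P / omega = 808.3004 / 734.818522 = 1.1000

1.1000 N*m


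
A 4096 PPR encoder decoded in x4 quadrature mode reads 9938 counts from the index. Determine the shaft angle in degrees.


angle = counts * 360 / (PPR*4) = 9938 * 360 / 16384 = 218.3643

218.3643 degrees


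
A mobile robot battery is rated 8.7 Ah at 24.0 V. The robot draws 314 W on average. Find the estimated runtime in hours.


E = 8.7*24.0 = 208.8000 Wh
t = E/P = 208.8000/314 = 0.6650

0.6650 hours


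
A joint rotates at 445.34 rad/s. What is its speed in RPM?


RPM = 445.34 * 60/(2*pi) = 4252.6837

4252.6837 RPM


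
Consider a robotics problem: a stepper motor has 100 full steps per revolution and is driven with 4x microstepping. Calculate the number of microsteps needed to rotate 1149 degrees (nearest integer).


step_size = 360/(100*4) = 360/400 = 0.900000 deg
n = 1149/(360/400) = 1149*400/360 = 1276.6667 -> 1277

1277 steps


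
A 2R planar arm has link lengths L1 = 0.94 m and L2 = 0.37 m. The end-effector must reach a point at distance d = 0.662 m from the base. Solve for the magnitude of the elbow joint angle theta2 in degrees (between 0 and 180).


cos(th2) = (d^2 - L1^2 - L2^2)/(2*L1*L2) = (0.662^2 - 0.94^2 - 0.37^2)/(2*0.94*0.37) = -0.83705578
th2 = acos(-0.83705578) = 146.8305 deg

146.8305 degrees


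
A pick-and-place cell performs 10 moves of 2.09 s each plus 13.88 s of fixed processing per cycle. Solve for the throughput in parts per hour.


T_cycle = 10*2.09 + 13.88 = 34.7800 s
rate = 3600/T = 103.5078

103.5078 parts/hour


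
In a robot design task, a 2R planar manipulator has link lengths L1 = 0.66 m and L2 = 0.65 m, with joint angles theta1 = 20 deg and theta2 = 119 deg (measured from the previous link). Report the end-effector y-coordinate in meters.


y = L1*sin(th1) + L2*sin(th1+th2) = 0.66*sin(20 deg) + 0.65*sin(139 deg) = 0.6522

0.6522 m


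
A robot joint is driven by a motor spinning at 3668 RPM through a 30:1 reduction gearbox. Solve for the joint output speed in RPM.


omega_joint = omega_motor / N = 3668 / 30 = 122.2667

122.2667 RPM


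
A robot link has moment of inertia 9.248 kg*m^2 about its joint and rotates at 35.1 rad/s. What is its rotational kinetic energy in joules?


KE = (1/2)*I*omega^2 = 0.5*9.248*35.1^2 = 5696.8142

5696.8142 J


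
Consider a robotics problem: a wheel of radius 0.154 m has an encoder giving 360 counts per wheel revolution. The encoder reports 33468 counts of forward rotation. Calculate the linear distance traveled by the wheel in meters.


revs = 33468/360 = 92.966667
d = revs * 2*pi*r = 92.966667 * 2*pi*0.154 = 89.9555

89.9555 m


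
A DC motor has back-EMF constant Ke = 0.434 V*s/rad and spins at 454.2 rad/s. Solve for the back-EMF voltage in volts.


V_emf = Ke * omega = 0.434*454.2 = 197.1228

197.1228 V


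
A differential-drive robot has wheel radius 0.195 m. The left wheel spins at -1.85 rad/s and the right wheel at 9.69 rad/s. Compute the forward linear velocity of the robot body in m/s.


v = r*(wR + wL)/2 = 0.195*(9.69 + -1.85)/2 = 0.7644

0.7644 m/s


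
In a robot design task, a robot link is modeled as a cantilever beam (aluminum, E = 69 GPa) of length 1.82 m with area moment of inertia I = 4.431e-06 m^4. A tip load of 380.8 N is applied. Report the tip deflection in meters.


delta = F*L^3/(3*E*I) = 380.8*1.82^3/(3*6.900e+10*4.431e-06)
      = 2295.6786944/917217 = 0.0025

0.0025 m


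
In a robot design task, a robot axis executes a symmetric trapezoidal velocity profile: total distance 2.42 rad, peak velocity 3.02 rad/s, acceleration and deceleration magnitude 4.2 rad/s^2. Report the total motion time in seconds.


t_acc = v/a = 3.02/4.2 = 0.719048 s
d_acc = v^2/(2a) = 1.085762 rad (each ramp)
d_cruise = 2.42 - 2*1.085762 = 0.248476 rad
t_cruise = 0.248476/3.02 = 0.082277 s
t_total = 2*0.719048 + 0.082277 = 1.5204

1.5204 s


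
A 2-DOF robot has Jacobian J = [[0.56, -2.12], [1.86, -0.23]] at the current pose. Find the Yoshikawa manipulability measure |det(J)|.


det(J) = 0.56*-0.23 - (-2.12)*(1.86) = 3.8144
|det(J)| = 3.8144

3.8144


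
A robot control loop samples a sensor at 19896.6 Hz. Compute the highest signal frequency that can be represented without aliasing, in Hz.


f_max = f_s/2 = 19896.6/2 = 9948.3000

9948.3000 Hz


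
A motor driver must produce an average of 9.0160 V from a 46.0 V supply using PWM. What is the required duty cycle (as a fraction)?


D = V_avg/V_supply = 9.0160/46.0 = 0.1960

0.1960


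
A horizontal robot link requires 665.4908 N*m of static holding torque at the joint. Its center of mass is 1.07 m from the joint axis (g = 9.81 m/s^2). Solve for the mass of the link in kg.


m = tau / (g*L) = 665.4908 / (9.81 * 1.07) = 63.4000

63.4000 kg


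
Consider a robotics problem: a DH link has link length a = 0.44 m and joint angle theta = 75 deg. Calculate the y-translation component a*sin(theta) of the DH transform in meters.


a*sin(theta) = 0.44*sin(75 deg) = 0.4250

0.4250 m


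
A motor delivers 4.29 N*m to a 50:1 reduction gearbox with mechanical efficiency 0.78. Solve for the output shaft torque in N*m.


tau_out = tau_in * N * eta = 4.29 * 50 * 0.78 = 167.3100

167.3100 N*m


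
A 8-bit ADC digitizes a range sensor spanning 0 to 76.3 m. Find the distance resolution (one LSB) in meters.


res = range / 2^n = 76.3/2^8 = 76.3/256 = 0.2980

0.2980 m


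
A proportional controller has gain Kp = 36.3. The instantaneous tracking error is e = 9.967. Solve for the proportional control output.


u_P = Kp * e = 36.3 * 9.967 = 361.8021

361.8021


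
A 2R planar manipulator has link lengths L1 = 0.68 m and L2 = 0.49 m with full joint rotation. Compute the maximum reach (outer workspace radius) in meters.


r_max = L1 + L2 = 0.68 + 0.49 = 1.1700

1.1700 m


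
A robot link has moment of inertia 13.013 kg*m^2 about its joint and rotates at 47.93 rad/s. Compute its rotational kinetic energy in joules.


KE = (1/2)*I*omega^2 = 0.5*13.013*47.93^2 = 14947.2842

14947.2842 J


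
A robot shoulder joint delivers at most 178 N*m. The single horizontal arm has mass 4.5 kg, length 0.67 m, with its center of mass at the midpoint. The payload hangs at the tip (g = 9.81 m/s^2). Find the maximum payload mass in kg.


tau_arm = m_arm*g*(L/2) = 4.5*9.81*0.67/2 = 14.7886 N*m
tau_payload = tau_max - tau_arm = 178 - 14.7886 = 163.2114
m_payload = tau_payload / (g*L) = 163.2114 / (9.81*0.67) = 24.8317

24.8317 kg


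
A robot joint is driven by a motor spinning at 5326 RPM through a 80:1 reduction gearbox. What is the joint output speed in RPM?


omega_joint = omega_motor / N = 5326 / 80 = 66.5750

66.5750 RPM


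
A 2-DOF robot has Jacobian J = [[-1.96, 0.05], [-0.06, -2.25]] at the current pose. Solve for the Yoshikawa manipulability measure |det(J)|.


det(J) = -1.96*-2.25 - (0.05)*(-0.06) = 4.4130
|det(J)| = 4.4130

4.4130


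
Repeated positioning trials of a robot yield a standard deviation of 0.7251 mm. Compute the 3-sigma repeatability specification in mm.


repeatability = 3*sigma = 3*0.7251 = 2.1753

2.1753 mm


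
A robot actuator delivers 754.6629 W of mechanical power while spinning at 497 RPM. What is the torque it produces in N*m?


omega = 497 * 2*pi/60 = 52.045718 rad/s
tau = P / omega = 754.6629 / 52.045718 = 14.5000

14.5000 N*m


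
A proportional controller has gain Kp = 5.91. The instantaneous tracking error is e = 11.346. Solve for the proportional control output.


u_P = Kp * e = 5.91 * 11.346 = 67.0549

67.0549


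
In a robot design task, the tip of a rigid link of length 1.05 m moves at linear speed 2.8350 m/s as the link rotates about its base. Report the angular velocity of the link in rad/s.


omega = v / L = 2.8350 / 1.05 = 2.7000

2.7000 rad/s


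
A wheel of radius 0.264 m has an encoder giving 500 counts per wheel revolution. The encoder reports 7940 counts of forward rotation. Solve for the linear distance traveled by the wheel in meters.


revs = 7940/500 = 15.880000
d = revs * 2*pi*r = 15.880000 * 2*pi*0.264 = 26.3411

26.3411 m


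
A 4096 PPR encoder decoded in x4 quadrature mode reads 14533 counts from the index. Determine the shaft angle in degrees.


angle = counts * 360 / (PPR*4) = 14533 * 360 / 16384 = 319.3286

319.3286 degrees


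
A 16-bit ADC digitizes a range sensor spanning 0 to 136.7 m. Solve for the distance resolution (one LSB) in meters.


res = range / 2^n = 136.7/2^16 = 136.7/65536 = 0.0021

0.0021 m


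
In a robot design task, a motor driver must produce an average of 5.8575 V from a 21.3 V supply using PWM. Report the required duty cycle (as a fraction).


D = V_avg/V_supply = 5.8575/21.3 = 0.2750

0.2750


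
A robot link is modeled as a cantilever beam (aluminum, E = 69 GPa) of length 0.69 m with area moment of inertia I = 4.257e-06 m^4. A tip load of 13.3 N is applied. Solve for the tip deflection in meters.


delta = F*L^3/(3*E*I) = 13.3*0.69^3/(3*6.900e+10*4.257e-06)
      = 4.3691697/881199 = 4.9582e-06

4.9582e-06 m


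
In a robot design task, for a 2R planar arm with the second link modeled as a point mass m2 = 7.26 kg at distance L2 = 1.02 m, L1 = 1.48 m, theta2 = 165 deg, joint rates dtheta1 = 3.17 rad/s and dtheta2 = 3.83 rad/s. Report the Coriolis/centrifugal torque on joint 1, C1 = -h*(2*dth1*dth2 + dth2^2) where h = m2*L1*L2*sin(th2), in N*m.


h = m2*L1*L2*sin(th2) = 7.26*1.48*1.02*sin(165 deg) = 2.836578
C1 = -h*(2*3.17*3.83 + 3.83^2) = -2.836578*38.9511 = -110.4878

-110.4878 N*m


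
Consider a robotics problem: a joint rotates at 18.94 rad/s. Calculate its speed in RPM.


RPM = 18.94 * 60/(2*pi) = 180.8637

180.8637 RPM


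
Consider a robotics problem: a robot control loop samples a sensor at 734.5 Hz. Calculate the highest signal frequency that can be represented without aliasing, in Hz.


f_max = f_s/2 = 734.5/2 = 367.2500

367.2500 Hz


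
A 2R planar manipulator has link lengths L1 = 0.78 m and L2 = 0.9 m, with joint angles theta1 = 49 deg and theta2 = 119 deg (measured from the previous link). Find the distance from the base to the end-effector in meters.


x = L1*cos(th1) + L2*cos(th1+th2) = -0.368607
y = L1*sin(th1) + L2*sin(th1+th2) = 0.775794
d = sqrt(x^2 + y^2) = sqrt(0.135871 + 0.601856) = 0.8589

0.8589 m


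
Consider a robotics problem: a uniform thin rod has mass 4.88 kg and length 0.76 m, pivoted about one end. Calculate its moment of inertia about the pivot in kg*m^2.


I = (1/3)*m*L^2 = (1/3)*4.88*0.76^2 = 0.9396

0.9396 kg*m^2


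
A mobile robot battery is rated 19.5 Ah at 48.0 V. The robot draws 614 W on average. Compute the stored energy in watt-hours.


E = capacity * V = 19.5*48.0 = 936.0000

936.0000 Wh


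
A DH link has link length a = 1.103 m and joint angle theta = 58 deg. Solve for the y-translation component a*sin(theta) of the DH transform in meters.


a*sin(theta) = 1.103*sin(58 deg) = 0.9354

0.9354 m


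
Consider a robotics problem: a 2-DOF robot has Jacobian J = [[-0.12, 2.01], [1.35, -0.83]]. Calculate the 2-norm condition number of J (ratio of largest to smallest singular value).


JJ^T eigenvalues: trace(JJ^T) = 6.5659, det(JJ^T) = det(J)^2 = 6.83247321
s_max^2 = (6.5659 + sqrt(15.78114997))/2 = 5.26922478
s_min^2 = (6.5659 - sqrt(15.78114997))/2 = 1.29667522
kappa = s_max/s_min = sqrt(5.26922478/1.29667522) = 2.0158

2.0158


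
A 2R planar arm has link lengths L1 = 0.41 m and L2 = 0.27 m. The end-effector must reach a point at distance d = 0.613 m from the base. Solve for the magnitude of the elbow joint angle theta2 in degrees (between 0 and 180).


cos(th2) = (d^2 - L1^2 - L2^2)/(2*L1*L2) = (0.613^2 - 0.41^2 - 0.27^2)/(2*0.41*0.27) = 0.60871274
th2 = acos(0.60871274) = 52.5035 deg

52.5035 degrees


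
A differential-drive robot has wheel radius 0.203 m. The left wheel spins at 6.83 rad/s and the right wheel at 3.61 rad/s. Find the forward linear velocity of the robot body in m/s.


v = r*(wR + wL)/2 = 0.203*(3.61 + 6.83)/2 = 1.0597

1.0597 m/s


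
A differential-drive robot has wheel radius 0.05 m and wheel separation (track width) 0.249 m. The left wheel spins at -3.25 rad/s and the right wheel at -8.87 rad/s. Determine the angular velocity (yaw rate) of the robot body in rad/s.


omega = r*(wR - wL)/L = 0.05*(-8.87 - (-3.25))/0.249 = -1.1285

-1.1285 rad/s


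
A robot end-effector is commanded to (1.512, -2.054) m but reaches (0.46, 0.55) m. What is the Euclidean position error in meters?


dx = 0.46 - (1.512) = -1.0520, dy = 0.55 - (-2.054) = 2.6040
err = sqrt(1.106704 + 6.780816) = 2.8085

2.8085 m


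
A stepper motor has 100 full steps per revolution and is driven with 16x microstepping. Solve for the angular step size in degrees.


step = 360/(100*16) = 360/1600 = 0.2250

0.2250 degrees


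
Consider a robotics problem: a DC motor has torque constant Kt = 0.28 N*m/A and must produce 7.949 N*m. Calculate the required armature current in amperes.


I = tau / Kt = 7.949/0.28 = 28.3893

28.3893 A


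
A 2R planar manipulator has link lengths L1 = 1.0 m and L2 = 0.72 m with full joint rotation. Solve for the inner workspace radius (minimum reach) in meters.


r_min = |L1 - L2| = |1.0 - 0.72| = 0.2800

0.2800 m


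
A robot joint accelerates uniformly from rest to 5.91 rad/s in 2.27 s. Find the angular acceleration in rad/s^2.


alpha = delta_omega / t = 5.91 / 2.27 = 2.6035

2.6035 rad/s^2


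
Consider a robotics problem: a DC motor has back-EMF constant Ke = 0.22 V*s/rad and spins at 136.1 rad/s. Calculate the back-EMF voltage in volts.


V_emf = Ke * omega = 0.22*136.1 = 29.9420

29.9420 V


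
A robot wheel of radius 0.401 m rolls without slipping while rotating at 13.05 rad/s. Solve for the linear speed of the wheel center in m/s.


v = omega * r = 13.05 * 0.401 = 5.2331

5.2331 m/s


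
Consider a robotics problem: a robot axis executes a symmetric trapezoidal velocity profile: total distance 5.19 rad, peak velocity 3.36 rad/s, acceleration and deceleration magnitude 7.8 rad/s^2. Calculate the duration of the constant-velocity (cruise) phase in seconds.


t_acc = v/a = 0.430769 s, d_acc = v^2/(2a) = 0.723692 rad each
d_cruise = 5.19 - 2*0.723692 = 3.742616 rad
t_cruise = d_cruise/v = 3.742616/3.36 = 1.1139

1.1139 s


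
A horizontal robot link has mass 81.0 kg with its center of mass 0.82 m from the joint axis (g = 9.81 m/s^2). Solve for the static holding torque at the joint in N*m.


tau = m*g*L = 81.0 * 9.81 * 0.82 = 651.5802

651.5802 N*m


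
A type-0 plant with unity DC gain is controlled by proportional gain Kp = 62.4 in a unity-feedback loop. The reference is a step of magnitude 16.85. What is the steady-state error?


e_ss = R/(1 + Kp) = 16.85/(1 + 62.4) = 16.85/63.4000 = 0.2658

0.2658


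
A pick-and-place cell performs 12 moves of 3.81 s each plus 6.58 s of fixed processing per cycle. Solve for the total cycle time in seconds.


T = 12*3.81 + 6.58 = 52.3000

52.3000 s


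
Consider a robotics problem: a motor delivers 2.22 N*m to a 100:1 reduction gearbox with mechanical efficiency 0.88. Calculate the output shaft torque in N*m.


tau_out = tau_in * N * eta = 2.22 * 100 * 0.88 = 195.3600

195.3600 N*m
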